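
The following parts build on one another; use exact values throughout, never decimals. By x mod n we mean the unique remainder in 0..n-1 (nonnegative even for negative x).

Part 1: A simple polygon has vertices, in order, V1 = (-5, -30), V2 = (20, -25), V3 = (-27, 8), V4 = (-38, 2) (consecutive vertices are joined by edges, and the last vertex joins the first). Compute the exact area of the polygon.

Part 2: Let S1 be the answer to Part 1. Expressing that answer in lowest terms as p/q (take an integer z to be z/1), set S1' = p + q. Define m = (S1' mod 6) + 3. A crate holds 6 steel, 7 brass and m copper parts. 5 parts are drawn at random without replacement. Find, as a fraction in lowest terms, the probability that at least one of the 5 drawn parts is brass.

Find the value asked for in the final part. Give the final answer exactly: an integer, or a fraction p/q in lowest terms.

Part 1: cross terms: (-5*-25 - 20*-30)=725, (20*8 - -27*-25)=-515, (-27*2 - -38*8)=250, (-38*-30 - -5*2)=1150; twice the area = |1610| = 1610; area = 805; answer 805
Part 2: S1 = 805; threaded value p + q = 806; m = 5; total draws C(18,5) = 8568; complement C(11,5) = 462; favorable 8568 - 462 = 8106; P = 193/204; answer 193/204

193/204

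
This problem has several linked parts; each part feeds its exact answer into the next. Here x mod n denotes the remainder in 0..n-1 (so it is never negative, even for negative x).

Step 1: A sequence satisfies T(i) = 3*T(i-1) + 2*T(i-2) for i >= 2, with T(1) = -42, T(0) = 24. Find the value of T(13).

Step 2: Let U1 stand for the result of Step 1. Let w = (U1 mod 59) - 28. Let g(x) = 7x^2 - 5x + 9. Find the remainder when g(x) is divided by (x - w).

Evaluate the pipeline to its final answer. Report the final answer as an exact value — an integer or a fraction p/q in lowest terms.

Step 1: T(2) = 3*(-42) + 2*(24) = -78; iterating: T(2)=-78, T(3)=-318, T(4)=-1110, T(5)=-3966, T(6)=-14118, T(7)=-50286, T(8)=-179094, T(9)=-637854, T(10)=-2271750, T(11)=-8090958, T(12)=-28816374, T(13)=-102631038; answer -102631038
Step 2: U1 = -102631038; w = 24; remainder = value at the root: 7*(24)^2 - 5*(24)^1 + 9 = (4032) + (-120) + (9) = 3921; answer 3921

3921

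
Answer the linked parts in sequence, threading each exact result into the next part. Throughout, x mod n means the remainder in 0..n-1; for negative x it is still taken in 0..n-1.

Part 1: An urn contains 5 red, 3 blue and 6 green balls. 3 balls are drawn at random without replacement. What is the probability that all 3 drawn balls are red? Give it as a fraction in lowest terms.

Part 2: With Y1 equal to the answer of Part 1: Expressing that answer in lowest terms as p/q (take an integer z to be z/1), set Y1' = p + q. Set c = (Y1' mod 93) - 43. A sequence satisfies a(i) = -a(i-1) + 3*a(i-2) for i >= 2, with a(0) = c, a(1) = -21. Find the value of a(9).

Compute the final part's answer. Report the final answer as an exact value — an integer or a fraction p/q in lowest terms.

Part 1: total draws C(14,3) = 364; favorable C(5,3) = 10; P = 5/182; answer 5/182
Part 2: Y1 = 5/182; threaded value p + q = 187; c = -42; a(2) = -1*(-21) + 3*(-42) = -105; iterating: a(2)=-105, a(3)=42, a(4)=-357, a(5)=483, a(6)=-1554, a(7)=3003, a(8)=-7665, a(9)=16674; answer 16674

16674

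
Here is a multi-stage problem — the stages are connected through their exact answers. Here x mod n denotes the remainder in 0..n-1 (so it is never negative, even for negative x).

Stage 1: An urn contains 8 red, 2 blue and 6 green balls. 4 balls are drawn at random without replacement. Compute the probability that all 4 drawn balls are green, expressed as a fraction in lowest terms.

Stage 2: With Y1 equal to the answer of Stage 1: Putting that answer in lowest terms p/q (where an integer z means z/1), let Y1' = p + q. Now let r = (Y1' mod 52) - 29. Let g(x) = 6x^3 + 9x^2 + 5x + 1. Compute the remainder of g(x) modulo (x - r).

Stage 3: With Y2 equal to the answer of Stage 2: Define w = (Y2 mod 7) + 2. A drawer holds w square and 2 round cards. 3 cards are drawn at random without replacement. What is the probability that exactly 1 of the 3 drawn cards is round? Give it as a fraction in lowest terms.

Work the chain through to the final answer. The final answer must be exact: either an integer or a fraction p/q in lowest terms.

15/28

Stage 1: total draws C(16,4) = 1820; favorable C(6,4) = 15; P = 3/364; answer 3/364
Stage 2: Y1 = 3/364; threaded value p + q = 367; r = -26; remainder = value at the root: 6*(-26)^3 + 9*(-26)^2 + 5*(-26)^1 + 1 = (-105456) + (6084) + (-130) + (1) = -99501; answer -99501
Stage 3: Y2 = -99501; w = 6; total draws C(8,3) = 56; favorable C(2,1)*C(6,2) = 30; P = 15/28; answer 15/28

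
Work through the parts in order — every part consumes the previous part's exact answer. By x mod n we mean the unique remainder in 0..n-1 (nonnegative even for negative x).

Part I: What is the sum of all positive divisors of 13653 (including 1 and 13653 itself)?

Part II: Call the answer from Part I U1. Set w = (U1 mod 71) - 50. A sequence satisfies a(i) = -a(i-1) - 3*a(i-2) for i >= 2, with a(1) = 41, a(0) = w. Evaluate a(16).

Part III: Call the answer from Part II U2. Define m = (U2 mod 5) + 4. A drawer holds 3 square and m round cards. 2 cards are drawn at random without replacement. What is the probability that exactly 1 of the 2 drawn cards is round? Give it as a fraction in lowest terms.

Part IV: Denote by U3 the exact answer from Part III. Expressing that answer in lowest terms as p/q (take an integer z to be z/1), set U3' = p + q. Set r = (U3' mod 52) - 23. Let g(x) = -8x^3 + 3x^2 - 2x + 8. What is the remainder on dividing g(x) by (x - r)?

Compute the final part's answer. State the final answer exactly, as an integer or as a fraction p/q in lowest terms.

Part I: 13653 = 3^2 * 37 * 41; sigma = (1 + 3 + 9) * (1 + 37) * (1 + 41) = 13 * 38 * 42 = 20748; answer 20748
Part II: U1 = 20748; w = -34; a(2) = -1*(41) - 3*(-34) = 61; iterating: a(2)=61, a(3)=-184, a(4)=1, a(5)=551, a(6)=-554, a(7)=-1099, a(8)=2761, a(9)=536, a(10)=-8819, a(11)=7211, a(12)=19246, a(13)=-40879, a(14)=-16859, a(15)=139496, a(16)=-88919; answer -88919
Part III: U2 = -88919; m = 5; total draws C(8,2) = 28; favorable C(5,1)*C(3,1) = 15; P = 15/28; answer 15/28
Part IV: U3 = 15/28; threaded value p + q = 43; r = 20; remainder = value at the root: -8*(20)^3 + 3*(20)^2 - 2*(20)^1 + 8 = (-64000) + (1200) + (-40) + (8) = -62832; answer -62832

-62832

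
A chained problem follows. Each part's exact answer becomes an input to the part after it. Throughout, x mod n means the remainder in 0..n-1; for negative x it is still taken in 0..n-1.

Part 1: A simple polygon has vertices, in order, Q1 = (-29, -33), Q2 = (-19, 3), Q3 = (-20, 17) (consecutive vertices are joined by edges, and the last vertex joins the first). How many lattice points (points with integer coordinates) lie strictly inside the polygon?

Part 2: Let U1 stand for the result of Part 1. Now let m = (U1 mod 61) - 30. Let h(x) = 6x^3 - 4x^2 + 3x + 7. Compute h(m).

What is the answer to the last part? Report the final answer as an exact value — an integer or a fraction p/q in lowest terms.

-453

Part 1: cross terms: (-29*3 - -19*-33)=-714, (-19*17 - -20*3)=-263, (-20*-33 - -29*17)=1153; twice the area = |176| = 176; area = 88; boundary points = 2 + 1 + 1 = 4; strictly interior points = area - boundary/2 + 1 = 87; answer 87
Part 2: U1 = 87; m = -4; 6*(-4)^3 - 4*(-4)^2 + 3*(-4)^1 + 7 = (-384) + (-64) + (-12) + (7) = -453; answer -453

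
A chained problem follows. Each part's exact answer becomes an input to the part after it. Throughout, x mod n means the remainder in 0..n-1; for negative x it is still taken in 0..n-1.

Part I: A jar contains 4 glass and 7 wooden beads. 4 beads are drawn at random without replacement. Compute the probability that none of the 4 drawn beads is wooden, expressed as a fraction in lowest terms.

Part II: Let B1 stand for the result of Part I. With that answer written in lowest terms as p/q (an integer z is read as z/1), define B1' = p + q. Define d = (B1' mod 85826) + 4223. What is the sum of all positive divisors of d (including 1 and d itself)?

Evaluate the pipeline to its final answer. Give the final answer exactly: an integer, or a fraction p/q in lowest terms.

11232

Part I: total draws C(11,4) = 330; favorable C(4,4) = 1; P = 1/330; answer 1/330
Part II: B1 = 1/330; threaded value p + q = 331; d = 4554; 4554 = 2 * 3^2 * 11 * 23; sigma = (1 + 2) * (1 + 3 + 9) * (1 + 11) * (1 + 23) = 3 * 13 * 12 * 24 = 11232; answer 11232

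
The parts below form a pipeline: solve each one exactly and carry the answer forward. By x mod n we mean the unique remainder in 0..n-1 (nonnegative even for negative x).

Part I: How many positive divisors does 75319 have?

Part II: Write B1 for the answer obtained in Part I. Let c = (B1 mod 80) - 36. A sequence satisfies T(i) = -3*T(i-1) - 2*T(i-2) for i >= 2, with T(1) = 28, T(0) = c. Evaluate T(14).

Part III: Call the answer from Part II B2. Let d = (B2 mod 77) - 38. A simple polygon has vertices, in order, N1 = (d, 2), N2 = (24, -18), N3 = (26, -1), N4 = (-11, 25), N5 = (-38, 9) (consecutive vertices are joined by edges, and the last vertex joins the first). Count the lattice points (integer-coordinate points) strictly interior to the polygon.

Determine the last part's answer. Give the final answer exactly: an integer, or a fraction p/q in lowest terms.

740

Part I: 75319 = 109 * 691; number of divisors = (1+1) * (1+1) = 4; answer 4
Part II: B1 = 4; c = -32; T(2) = -3*(28) - 2*(-32) = -20; iterating: T(2)=-20, T(3)=4, T(4)=28, T(5)=-92, T(6)=220, T(7)=-476, T(8)=988, T(9)=-2012, T(10)=4060, T(11)=-8156, T(12)=16348, T(13)=-32732, T(14)=65500; answer 65500
Part III: B2 = 65500; d = 12; cross terms: (12*-18 - 24*2)=-264, (24*-1 - 26*-18)=444, (26*25 - -11*-1)=639, (-11*9 - -38*25)=851, (-38*2 - 12*9)=-184; twice the area = |1486| = 1486; area = 743; boundary points = 4 + 1 + 1 + 1 + 1 = 8; strictly interior points = area - boundary/2 + 1 = 740; answer 740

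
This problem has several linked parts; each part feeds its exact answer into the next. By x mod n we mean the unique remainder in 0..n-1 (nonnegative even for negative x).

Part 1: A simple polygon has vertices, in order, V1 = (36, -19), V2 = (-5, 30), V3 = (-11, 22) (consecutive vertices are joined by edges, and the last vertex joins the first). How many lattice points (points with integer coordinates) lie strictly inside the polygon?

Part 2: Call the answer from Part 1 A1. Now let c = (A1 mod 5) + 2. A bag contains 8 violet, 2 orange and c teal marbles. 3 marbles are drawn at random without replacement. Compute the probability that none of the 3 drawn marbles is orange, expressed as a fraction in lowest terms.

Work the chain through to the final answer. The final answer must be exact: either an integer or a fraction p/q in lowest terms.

Part 1: cross terms: (36*30 - -5*-19)=985, (-5*22 - -11*30)=220, (-11*-19 - 36*22)=-583; twice the area = |622| = 622; area = 311; boundary points = 1 + 2 + 1 = 4; strictly interior points = area - boundary/2 + 1 = 310; answer 310
Part 2: A1 = 310; c = 2; total draws C(12,3) = 220; favorable C(10,3) = 120; P = 6/11; answer 6/11

6/11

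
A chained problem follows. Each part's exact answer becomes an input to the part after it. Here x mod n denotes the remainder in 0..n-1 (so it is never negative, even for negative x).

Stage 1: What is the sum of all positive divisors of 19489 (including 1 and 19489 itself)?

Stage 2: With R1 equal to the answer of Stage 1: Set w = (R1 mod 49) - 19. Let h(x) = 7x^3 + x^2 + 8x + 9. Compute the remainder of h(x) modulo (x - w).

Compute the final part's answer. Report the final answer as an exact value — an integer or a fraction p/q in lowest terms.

Stage 1: 19489 is prime, so its only divisors are 1 and 19489; sigma = 1 + 19489 = 19490; answer 19490
Stage 2: R1 = 19490; w = 18; remainder = value at the root: 7*(18)^3 + 1*(18)^2 + 8*(18)^1 + 9 = (40824) + (324) + (144) + (9) = 41301; answer 41301

41301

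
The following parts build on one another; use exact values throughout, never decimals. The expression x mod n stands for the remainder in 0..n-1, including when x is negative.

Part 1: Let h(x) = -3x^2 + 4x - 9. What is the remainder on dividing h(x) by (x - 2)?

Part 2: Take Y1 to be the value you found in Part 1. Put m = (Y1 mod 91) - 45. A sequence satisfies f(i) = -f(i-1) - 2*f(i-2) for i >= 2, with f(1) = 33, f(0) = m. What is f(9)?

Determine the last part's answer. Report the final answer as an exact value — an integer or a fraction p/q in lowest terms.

-759

Part 1: remainder = value at the root: -3*(2)^2 + 4*(2)^1 - 9 = (-12) + (8) + (-9) = -13; answer -13
Part 2: Y1 = -13; m = 33; f(2) = -1*(33) - 2*(33) = -99; iterating: f(2)=-99, f(3)=33, f(4)=165, f(5)=-231, f(6)=-99, f(7)=561, f(8)=-363, f(9)=-759; answer -759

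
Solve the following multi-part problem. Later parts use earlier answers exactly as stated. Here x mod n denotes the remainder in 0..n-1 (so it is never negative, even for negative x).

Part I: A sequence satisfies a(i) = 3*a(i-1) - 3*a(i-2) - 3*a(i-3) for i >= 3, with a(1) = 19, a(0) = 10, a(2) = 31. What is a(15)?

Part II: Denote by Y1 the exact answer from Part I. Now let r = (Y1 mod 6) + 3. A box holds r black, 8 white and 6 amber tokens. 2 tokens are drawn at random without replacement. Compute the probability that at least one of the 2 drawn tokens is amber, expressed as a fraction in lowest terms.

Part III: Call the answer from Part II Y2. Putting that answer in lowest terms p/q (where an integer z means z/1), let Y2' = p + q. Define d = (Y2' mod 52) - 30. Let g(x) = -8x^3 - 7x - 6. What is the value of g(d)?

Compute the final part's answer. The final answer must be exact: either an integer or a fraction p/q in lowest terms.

Part I: a(3) = 3*(31) - 3*(19) - 3*(10) = 6; iterating: a(3)=6, a(4)=-132, a(5)=-507, a(6)=-1143, a(7)=-1512, a(8)=414, a(9)=9207, a(10)=30915, a(11)=63882, a(12)=71280, a(13)=-70551, a(14)=-617139, a(15)=-1853604; answer -1853604
Part II: Y1 = -1853604; r = 3; total draws C(17,2) = 136; complement C(11,2) = 55; favorable 136 - 55 = 81; P = 81/136; answer 81/136
Part III: Y2 = 81/136; threaded value p + q = 217; d = -21; -8*(-21)^3 - 7*(-21)^1 - 6 = (74088) + (147) + (-6) = 74229; answer 74229

74229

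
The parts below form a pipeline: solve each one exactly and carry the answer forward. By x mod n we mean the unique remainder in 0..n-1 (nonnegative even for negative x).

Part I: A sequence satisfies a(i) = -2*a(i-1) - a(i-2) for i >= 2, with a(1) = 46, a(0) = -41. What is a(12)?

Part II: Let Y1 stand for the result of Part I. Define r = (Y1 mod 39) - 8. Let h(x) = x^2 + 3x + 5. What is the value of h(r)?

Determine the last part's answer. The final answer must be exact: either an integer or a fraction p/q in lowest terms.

93

Part I: a(2) = -2*(46) - 1*(-41) = -51; iterating: a(2)=-51, a(3)=56, a(4)=-61, a(5)=66, a(6)=-71, a(7)=76, a(8)=-81, a(9)=86, a(10)=-91, a(11)=96, a(12)=-101; answer -101
Part II: Y1 = -101; r = 8; 1*(8)^2 + 3*(8)^1 + 5 = (64) + (24) + (5) = 93; answer 93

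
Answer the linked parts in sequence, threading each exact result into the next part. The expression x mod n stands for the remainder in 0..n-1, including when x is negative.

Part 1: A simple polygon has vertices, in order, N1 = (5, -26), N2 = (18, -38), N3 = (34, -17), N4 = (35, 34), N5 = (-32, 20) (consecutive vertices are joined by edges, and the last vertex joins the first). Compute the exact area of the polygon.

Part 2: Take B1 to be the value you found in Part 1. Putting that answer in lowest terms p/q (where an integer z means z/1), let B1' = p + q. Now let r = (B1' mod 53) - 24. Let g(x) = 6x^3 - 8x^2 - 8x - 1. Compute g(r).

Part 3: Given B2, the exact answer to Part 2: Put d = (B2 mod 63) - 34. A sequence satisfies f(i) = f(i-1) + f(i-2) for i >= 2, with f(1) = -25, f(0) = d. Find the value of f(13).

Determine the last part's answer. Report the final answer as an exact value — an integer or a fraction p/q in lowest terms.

-3233

Part 1: cross terms: (5*-38 - 18*-26)=278, (18*-17 - 34*-38)=986, (34*34 - 35*-17)=1751, (35*20 - -32*34)=1788, (-32*-26 - 5*20)=732; twice the area = |5535| = 5535; area = 5535/2; answer 5535/2
Part 2: B1 = 5535/2; threaded value p + q = 5537; r = 1; 6*(1)^3 - 8*(1)^2 - 8*(1)^1 - 1 = (6) + (-8) + (-8) + (-1) = -11; answer -11
Part 3: B2 = -11; d = 18; f(2) = 1*(-25) + 1*(18) = -7; iterating: f(2)=-7, f(3)=-32, f(4)=-39, f(5)=-71, f(6)=-110, f(7)=-181, f(8)=-291, f(9)=-472, f(10)=-763, f(11)=-1235, f(12)=-1998, f(13)=-3233; answer -3233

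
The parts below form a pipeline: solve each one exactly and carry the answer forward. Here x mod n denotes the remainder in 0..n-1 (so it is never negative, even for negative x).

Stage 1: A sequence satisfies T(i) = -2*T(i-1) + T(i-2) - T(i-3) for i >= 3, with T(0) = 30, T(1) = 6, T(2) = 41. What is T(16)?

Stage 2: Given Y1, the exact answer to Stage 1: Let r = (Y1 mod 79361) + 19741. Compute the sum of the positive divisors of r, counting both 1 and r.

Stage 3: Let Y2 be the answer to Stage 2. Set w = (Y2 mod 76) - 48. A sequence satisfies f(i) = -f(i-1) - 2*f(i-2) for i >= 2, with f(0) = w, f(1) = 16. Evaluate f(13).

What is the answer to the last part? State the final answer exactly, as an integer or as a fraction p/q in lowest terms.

-3976

Stage 1: T(3) = -2*(41) + 1*(6) - 1*(30) = -106; iterating: T(3)=-106, T(4)=247, T(5)=-641, T(6)=1635, T(7)=-4158, T(8)=10592, T(9)=-26977, T(10)=68704, T(11)=-174977, T(12)=445635, T(13)=-1134951, T(14)=2890514, T(15)=-7361614, T(16)=18748693; answer 18748693
Stage 2: Y1 = 18748693; r = 39238; 39238 = 2 * 23 * 853; sigma = (1 + 2) * (1 + 23) * (1 + 853) = 3 * 24 * 854 = 61488; answer 61488
Stage 3: Y2 = 61488; w = -44; f(2) = -1*(16) - 2*(-44) = 72; iterating: f(2)=72, f(3)=-104, f(4)=-40, f(5)=248, f(6)=-168, f(7)=-328, f(8)=664, f(9)=-8, f(10)=-1320, f(11)=1336, f(12)=1304, f(13)=-3976; answer -3976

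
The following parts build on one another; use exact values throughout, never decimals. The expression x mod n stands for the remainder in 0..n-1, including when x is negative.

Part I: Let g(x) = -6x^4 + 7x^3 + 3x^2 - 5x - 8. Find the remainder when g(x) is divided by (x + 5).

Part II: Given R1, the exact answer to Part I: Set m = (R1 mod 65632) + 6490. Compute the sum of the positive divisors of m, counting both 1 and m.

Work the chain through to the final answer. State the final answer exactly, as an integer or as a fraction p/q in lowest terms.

67590

Part I: remainder = value at the root: -6*(-5)^4 + 7*(-5)^3 + 3*(-5)^2 - 5*(-5)^1 - 8 = (-3750) + (-875) + (75) + (25) + (-8) = -4533; answer -4533
Part II: R1 = -4533; m = 67589; 67589 is prime, so its only divisors are 1 and 67589; sigma = 1 + 67589 = 67590; answer 67590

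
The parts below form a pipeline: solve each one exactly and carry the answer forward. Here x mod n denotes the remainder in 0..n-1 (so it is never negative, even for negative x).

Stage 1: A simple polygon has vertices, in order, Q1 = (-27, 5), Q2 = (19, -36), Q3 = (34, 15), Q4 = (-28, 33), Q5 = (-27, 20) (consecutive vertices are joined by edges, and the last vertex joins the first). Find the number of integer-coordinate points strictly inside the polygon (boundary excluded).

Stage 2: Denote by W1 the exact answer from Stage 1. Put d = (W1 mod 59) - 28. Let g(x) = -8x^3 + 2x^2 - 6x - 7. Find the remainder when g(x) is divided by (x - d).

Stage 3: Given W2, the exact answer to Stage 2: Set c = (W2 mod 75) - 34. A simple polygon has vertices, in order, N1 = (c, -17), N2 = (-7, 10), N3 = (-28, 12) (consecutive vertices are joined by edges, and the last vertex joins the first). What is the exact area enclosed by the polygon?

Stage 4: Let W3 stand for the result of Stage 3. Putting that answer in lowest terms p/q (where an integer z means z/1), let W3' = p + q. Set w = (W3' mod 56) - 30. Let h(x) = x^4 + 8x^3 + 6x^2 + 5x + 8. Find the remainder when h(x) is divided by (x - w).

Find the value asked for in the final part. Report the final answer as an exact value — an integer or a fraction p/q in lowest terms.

Stage 1: cross terms: (-27*-36 - 19*5)=877, (19*15 - 34*-36)=1509, (34*33 - -28*15)=1542, (-28*20 - -27*33)=331, (-27*5 - -27*20)=405; twice the area = |4664| = 4664; area = 2332; boundary points = 1 + 3 + 2 + 1 + 15 = 22; strictly interior points = area - boundary/2 + 1 = 2322; answer 2322
Stage 2: W1 = 2322; d = -7; remainder = value at the root: -8*(-7)^3 + 2*(-7)^2 - 6*(-7)^1 - 7 = (2744) + (98) + (42) + (-7) = 2877; answer 2877
Stage 3: W2 = 2877; c = -7; cross terms: (-7*10 - -7*-17)=-189, (-7*12 - -28*10)=196, (-28*-17 - -7*12)=560; twice the area = |567| = 567; area = 567/2; answer 567/2
Stage 4: W3 = 567/2; threaded value p + q = 569; w = -21; remainder = value at the root: 1*(-21)^4 + 8*(-21)^3 + 6*(-21)^2 + 5*(-21)^1 + 8 = (194481) + (-74088) + (2646) + (-105) + (8) = 122942; answer 122942

122942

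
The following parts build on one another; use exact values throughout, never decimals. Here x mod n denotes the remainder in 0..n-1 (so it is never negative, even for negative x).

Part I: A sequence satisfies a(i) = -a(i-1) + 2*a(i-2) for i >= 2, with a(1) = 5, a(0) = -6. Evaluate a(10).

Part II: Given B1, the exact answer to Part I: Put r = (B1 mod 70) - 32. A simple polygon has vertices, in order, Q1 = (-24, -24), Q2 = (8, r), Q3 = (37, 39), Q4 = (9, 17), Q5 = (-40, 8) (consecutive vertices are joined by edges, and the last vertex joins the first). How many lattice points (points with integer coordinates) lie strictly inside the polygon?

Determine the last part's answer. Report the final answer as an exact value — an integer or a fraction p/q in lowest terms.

1608

Part I: a(2) = -1*(5) + 2*(-6) = -17; iterating: a(2)=-17, a(3)=27, a(4)=-61, a(5)=115, a(6)=-237, a(7)=467, a(8)=-941, a(9)=1875, a(10)=-3757; answer -3757
Part II: B1 = -3757; r = -9; cross terms: (-24*-9 - 8*-24)=408, (8*39 - 37*-9)=645, (37*17 - 9*39)=278, (9*8 - -40*17)=752, (-40*-24 - -24*8)=1152; twice the area = |3235| = 3235; area = 3235/2; boundary points = 1 + 1 + 2 + 1 + 16 = 21; strictly interior points = area - boundary/2 + 1 = 1608; answer 1608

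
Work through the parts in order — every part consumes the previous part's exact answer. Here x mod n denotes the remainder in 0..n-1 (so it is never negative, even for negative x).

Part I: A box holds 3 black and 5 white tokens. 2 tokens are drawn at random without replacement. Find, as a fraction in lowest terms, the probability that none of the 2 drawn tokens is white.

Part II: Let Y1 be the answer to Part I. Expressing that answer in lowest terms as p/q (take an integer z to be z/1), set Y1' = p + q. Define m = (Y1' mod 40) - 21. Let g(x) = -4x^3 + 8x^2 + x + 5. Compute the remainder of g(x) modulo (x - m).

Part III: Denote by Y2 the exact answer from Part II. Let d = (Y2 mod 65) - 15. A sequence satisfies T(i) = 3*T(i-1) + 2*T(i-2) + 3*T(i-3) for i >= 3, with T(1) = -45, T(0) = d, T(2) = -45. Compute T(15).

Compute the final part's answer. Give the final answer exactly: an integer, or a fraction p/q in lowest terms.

-2072921085

Part I: total draws C(8,2) = 28; favorable C(3,2) = 3; P = 3/28; answer 3/28
Part II: Y1 = 3/28; threaded value p + q = 31; m = 10; remainder = value at the root: -4*(10)^3 + 8*(10)^2 + 1*(10)^1 + 5 = (-4000) + (800) + (10) + (5) = -3185; answer -3185
Part III: Y2 = -3185; d = -15; T(3) = 3*(-45) + 2*(-45) + 3*(-15) = -270; iterating: T(3)=-270, T(4)=-1035, T(5)=-3780, T(6)=-14220, T(7)=-53325, T(8)=-199755, T(9)=-748575, T(10)=-2805210, T(11)=-10512045, T(12)=-39392280, T(13)=-147616560, T(14)=-553170375, T(15)=-2072921085; answer -2072921085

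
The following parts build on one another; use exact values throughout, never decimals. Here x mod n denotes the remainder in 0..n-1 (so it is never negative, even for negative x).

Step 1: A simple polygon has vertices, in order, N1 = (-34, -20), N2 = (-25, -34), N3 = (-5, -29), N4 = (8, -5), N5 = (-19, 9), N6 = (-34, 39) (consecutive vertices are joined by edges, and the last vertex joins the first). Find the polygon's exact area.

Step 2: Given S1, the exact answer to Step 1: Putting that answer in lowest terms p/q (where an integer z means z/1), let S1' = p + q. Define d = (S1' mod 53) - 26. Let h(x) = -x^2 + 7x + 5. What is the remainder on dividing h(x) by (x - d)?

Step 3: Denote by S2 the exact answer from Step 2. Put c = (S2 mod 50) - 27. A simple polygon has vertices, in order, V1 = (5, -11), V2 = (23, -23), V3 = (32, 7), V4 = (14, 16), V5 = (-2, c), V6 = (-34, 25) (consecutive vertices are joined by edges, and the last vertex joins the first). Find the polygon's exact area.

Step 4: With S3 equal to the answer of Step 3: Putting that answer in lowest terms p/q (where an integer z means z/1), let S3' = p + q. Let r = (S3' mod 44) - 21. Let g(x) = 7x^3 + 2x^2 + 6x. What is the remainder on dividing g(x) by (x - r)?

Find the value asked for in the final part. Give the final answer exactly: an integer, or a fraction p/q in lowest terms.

Step 1: cross terms: (-34*-34 - -25*-20)=656, (-25*-29 - -5*-34)=555, (-5*-5 - 8*-29)=257, (8*9 - -19*-5)=-23, (-19*39 - -34*9)=-435, (-34*-20 - -34*39)=2006; twice the area = |3016| = 3016; area = 1508; answer 1508
Step 2: S1 = 1508; threaded value p + q = 1509; d = -1; remainder = value at the root: -1*(-1)^2 + 7*(-1)^1 + 5 = (-1) + (-7) + (5) = -3; answer -3
Step 3: S2 = -3; c = 20; cross terms: (5*-23 - 23*-11)=138, (23*7 - 32*-23)=897, (32*16 - 14*7)=414, (14*20 - -2*16)=312, (-2*25 - -34*20)=630, (-34*-11 - 5*25)=249; twice the area = |2640| = 2640; area = 1320; answer 1320
Step 4: S3 = 1320; threaded value p + q = 1321; r = -20; remainder = value at the root: 7*(-20)^3 + 2*(-20)^2 + 6*(-20)^1 = (-56000) + (800) + (-120) = -55320; answer -55320

-55320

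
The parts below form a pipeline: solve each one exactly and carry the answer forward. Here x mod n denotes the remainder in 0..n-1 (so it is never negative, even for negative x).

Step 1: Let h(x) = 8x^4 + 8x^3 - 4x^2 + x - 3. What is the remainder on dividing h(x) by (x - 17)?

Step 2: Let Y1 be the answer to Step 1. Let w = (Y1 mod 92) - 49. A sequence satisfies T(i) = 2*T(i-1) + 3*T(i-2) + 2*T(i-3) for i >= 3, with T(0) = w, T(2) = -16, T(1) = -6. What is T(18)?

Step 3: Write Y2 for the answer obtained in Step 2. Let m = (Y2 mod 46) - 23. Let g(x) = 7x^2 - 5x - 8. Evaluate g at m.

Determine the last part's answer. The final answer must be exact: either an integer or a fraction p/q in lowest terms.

4

Step 1: remainder = value at the root: 8*(17)^4 + 8*(17)^3 - 4*(17)^2 + 1*(17)^1 - 3 = (668168) + (39304) + (-1156) + (17) + (-3) = 706330; answer 706330
Step 2: Y1 = 706330; w = -3; T(3) = 2*(-16) + 3*(-6) + 2*(-3) = -56; iterating: T(3)=-56, T(4)=-172, T(5)=-544, T(6)=-1716, T(7)=-5408, T(8)=-17052, T(9)=-53760, T(10)=-169492, T(11)=-534368, T(12)=-1684732, T(13)=-5311552, T(14)=-16746036, T(15)=-52796192, T(16)=-166453596, T(17)=-524787840, T(18)=-1654528852; answer -1654528852
Step 3: Y2 = -1654528852; m = -1; 7*(-1)^2 - 5*(-1)^1 - 8 = (7) + (5) + (-8) = 4; answer 4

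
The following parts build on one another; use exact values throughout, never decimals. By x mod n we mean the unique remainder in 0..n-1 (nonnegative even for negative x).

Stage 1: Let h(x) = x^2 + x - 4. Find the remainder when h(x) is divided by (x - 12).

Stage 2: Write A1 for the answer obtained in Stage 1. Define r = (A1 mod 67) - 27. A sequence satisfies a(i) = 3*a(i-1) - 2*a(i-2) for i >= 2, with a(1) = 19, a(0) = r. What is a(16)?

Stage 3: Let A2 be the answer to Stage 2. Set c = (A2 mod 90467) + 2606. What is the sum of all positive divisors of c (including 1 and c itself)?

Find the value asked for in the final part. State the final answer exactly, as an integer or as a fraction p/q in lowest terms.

Stage 1: remainder = value at the root: 1*(12)^2 + 1*(12)^1 - 4 = (144) + (12) + (-4) = 152; answer 152
Stage 2: A1 = 152; r = -9; a(2) = 3*(19) - 2*(-9) = 75; iterating: a(2)=75, a(3)=187, a(4)=411, a(5)=859, a(6)=1755, a(7)=3547, a(8)=7131, a(9)=14299, a(10)=28635, a(11)=57307, a(12)=114651, a(13)=229339, a(14)=458715, a(15)=917467, a(16)=1834971; answer 1834971
Stage 3: A2 = 1834971; c = 28237; 28237 = 11 * 17 * 151; sigma = (1 + 11) * (1 + 17) * (1 + 151) = 12 * 18 * 152 = 32832; answer 32832

32832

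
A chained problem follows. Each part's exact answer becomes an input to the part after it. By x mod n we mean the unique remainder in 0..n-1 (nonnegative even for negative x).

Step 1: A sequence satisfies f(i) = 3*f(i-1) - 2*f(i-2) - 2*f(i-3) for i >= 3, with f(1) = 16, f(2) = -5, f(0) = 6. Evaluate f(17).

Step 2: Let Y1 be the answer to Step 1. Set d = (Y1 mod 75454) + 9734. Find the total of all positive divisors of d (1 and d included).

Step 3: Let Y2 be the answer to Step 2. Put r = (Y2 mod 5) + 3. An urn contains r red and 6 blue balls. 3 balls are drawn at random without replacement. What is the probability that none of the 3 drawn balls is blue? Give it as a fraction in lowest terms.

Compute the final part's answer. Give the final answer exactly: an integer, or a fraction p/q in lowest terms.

Step 1: f(3) = 3*(-5) - 2*(16) - 2*(6) = -59; iterating: f(3)=-59, f(4)=-199, f(5)=-469, f(6)=-891, f(7)=-1337, f(8)=-1291, f(9)=583, f(10)=7005, f(11)=22431, f(12)=52117, f(13)=97479, f(14)=143341, f(15)=130831, f(16)=-89147, f(17)=-815785; answer -815785
Step 2: Y1 = -815785; d = 23943; 23943 = 3 * 23 * 347; sigma = (1 + 3) * (1 + 23) * (1 + 347) = 4 * 24 * 348 = 33408; answer 33408
Step 3: Y2 = 33408; r = 6; total draws C(12,3) = 220; favorable C(6,3) = 20; P = 1/11; answer 1/11

1/11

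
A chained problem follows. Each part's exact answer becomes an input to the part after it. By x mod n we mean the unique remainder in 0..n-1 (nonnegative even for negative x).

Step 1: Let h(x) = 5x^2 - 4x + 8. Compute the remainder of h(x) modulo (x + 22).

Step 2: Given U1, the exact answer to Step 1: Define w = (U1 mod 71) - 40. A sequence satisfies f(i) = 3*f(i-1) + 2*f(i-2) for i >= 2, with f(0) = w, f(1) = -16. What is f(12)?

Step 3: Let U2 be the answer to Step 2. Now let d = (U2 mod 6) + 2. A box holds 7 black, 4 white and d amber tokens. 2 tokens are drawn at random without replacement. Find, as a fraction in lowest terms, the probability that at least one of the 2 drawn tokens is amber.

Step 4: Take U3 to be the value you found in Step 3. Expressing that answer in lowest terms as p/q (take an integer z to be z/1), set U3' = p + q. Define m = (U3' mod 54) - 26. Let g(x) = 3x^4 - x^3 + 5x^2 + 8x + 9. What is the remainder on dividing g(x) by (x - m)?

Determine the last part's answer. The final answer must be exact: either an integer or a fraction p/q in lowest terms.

Step 1: remainder = value at the root: 5*(-22)^2 - 4*(-22)^1 + 8 = (2420) + (88) + (8) = 2516; answer 2516
Step 2: U1 = 2516; w = -9; f(2) = 3*(-16) + 2*(-9) = -66; iterating: f(2)=-66, f(3)=-230, f(4)=-822, f(5)=-2926, f(6)=-10422, f(7)=-37118, f(8)=-132198, f(9)=-470830, f(10)=-1676886, f(11)=-5972318, f(12)=-21270726; answer -21270726
Step 3: U2 = -21270726; d = 2; total draws C(13,2) = 78; complement C(11,2) = 55; favorable 78 - 55 = 23; P = 23/78; answer 23/78
Step 4: U3 = 23/78; threaded value p + q = 101; m = 21; remainder = value at the root: 3*(21)^4 - 1*(21)^3 + 5*(21)^2 + 8*(21)^1 + 9 = (583443) + (-9261) + (2205) + (168) + (9) = 576564; answer 576564

576564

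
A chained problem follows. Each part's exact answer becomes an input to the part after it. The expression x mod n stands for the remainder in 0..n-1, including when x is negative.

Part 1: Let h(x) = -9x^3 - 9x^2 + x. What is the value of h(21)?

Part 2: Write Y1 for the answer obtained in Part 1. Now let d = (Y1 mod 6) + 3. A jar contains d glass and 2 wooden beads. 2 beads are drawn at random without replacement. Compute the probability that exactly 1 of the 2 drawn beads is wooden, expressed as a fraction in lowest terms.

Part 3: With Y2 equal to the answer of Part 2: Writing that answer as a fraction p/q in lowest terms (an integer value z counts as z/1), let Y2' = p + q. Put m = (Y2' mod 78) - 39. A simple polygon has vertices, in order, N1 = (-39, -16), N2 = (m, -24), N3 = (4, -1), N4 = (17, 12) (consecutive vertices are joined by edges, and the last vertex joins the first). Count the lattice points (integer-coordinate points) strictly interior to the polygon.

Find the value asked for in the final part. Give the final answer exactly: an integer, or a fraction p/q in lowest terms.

408

Part 1: -9*(21)^3 - 9*(21)^2 + 1*(21)^1 = (-83349) + (-3969) + (21) = -87297; answer -87297
Part 2: Y1 = -87297; d = 6; total draws C(8,2) = 28; favorable C(2,1)*C(6,1) = 12; P = 3/7; answer 3/7
Part 3: Y2 = 3/7; threaded value p + q = 10; m = -29; cross terms: (-39*-24 - -29*-16)=472, (-29*-1 - 4*-24)=125, (4*12 - 17*-1)=65, (17*-16 - -39*12)=196; twice the area = |858| = 858; area = 429; boundary points = 2 + 1 + 13 + 28 = 44; strictly interior points = area - boundary/2 + 1 = 408; answer 408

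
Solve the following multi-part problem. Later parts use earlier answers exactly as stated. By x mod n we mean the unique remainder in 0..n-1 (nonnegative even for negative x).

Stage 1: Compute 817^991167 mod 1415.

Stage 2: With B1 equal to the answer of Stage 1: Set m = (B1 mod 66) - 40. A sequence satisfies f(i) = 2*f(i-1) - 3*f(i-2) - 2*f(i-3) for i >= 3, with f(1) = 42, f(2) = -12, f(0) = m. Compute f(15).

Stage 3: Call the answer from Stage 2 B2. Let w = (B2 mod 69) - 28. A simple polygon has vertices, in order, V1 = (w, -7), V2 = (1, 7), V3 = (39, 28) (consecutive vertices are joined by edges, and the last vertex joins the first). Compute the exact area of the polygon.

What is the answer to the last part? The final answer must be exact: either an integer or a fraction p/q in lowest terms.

Stage 1: squarings mod 1415: 817^1=817, 817^2=1024, 817^4=61, 817^8=891, 817^16=66, 817^32=111, 817^64=1001, 817^128=181, 817^256=216, 817^512=1376, 817^1024=106, 817^2048=1331, 817^4096=1396, 817^8192=361, 817^16384=141, 817^32768=71, 817^65536=796, 817^131072=1111, 817^262144=441, 817^524288=626; 817^991167 = 817^1 * 817^2 * 817^4 * 817^8 * 817^16 * 817^32 * 817^128 * 817^256 * 817^512 * 817^1024 * 817^2048 * 817^4096 * 817^65536 * 817^131072 * 817^262144 * 817^524288 = 253 (mod 1415); answer 253
Stage 2: B1 = 253; m = 15; f(3) = 2*(-12) - 3*(42) - 2*(15) = -180; iterating: f(3)=-180, f(4)=-408, f(5)=-252, f(6)=1080, f(7)=3732, f(8)=4728, f(9)=-3900, f(10)=-29448, f(11)=-56652, f(12)=-17160, f(13)=194532, f(14)=553848, f(15)=558420; answer 558420
Stage 3: B2 = 558420; w = -25; cross terms: (-25*7 - 1*-7)=-168, (1*28 - 39*7)=-245, (39*-7 - -25*28)=427; twice the area = |14| = 14; area = 7; answer 7

7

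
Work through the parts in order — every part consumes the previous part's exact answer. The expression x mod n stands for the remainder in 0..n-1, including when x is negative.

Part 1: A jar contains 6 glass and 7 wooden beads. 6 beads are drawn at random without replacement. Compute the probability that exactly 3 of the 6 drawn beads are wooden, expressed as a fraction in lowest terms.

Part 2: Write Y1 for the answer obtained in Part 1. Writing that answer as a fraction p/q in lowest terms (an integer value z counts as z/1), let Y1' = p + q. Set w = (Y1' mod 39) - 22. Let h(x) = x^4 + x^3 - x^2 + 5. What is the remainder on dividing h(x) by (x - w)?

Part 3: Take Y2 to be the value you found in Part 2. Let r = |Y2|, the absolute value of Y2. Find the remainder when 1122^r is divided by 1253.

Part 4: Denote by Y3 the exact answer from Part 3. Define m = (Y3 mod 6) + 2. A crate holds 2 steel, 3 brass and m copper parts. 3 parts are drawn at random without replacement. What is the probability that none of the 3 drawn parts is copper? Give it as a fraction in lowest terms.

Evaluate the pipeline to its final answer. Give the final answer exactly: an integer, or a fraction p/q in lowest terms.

2/33

Part 1: total draws C(13,6) = 1716; favorable C(7,3)*C(6,3) = 700; P = 175/429; answer 175/429
Part 2: Y1 = 175/429; threaded value p + q = 604; w = -3; remainder = value at the root: 1*(-3)^4 + 1*(-3)^3 - 1*(-3)^2 + 5 = (81) + (-27) + (-9) + (5) = 50; answer 50
Part 3: Y2 = 50; r = 50; squarings mod 1253: 1122^1=1122, 1122^2=872, 1122^4=1066, 1122^8=1138, 1122^16=695, 1122^32=620; 1122^50 = 1122^2 * 1122^16 * 1122^32 = 172 (mod 1253); answer 172
Part 4: Y3 = 172; m = 6; total draws C(11,3) = 165; favorable C(5,3) = 10; P = 2/33; answer 2/33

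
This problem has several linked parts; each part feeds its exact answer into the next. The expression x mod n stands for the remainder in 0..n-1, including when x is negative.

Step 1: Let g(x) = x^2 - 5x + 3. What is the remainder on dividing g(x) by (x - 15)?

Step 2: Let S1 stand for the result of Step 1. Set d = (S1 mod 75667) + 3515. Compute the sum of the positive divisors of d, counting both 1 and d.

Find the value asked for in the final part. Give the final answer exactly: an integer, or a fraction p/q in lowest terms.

Step 1: remainder = value at the root: 1*(15)^2 - 5*(15)^1 + 3 = (225) + (-75) + (3) = 153; answer 153
Step 2: S1 = 153; d = 3668; 3668 = 2^2 * 7 * 131; sigma = (1 + 2 + 4) * (1 + 7) * (1 + 131) = 7 * 8 * 132 = 7392; answer 7392

7392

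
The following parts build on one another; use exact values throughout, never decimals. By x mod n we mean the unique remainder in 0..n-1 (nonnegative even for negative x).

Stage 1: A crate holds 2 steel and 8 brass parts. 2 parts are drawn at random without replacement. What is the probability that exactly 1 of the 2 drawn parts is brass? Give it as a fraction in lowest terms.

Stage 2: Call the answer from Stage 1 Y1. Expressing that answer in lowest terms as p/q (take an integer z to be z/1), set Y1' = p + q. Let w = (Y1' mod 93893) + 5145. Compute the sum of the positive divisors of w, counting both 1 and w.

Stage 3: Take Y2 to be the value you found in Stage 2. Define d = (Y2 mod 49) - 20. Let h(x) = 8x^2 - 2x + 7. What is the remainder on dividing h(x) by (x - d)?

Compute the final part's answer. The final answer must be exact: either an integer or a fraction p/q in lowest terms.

6223

Stage 1: total draws C(10,2) = 45; favorable C(8,1)*C(2,1) = 16; P = 16/45; answer 16/45
Stage 2: Y1 = 16/45; threaded value p + q = 61; w = 5206; 5206 = 2 * 19 * 137; sigma = (1 + 2) * (1 + 19) * (1 + 137) = 3 * 20 * 138 = 8280; answer 8280
Stage 3: Y2 = 8280; d = 28; remainder = value at the root: 8*(28)^2 - 2*(28)^1 + 7 = (6272) + (-56) + (7) = 6223; answer 6223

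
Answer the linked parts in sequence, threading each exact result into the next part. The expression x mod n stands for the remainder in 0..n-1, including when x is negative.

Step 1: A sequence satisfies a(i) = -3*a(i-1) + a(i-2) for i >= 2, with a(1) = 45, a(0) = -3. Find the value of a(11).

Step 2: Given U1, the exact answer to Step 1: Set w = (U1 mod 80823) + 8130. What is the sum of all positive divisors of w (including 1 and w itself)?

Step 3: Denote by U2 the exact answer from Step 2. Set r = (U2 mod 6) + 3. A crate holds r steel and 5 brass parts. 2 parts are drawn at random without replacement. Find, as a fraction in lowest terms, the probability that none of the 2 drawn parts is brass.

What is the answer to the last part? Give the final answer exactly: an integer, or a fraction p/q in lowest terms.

3/28

Step 1: a(2) = -3*(45) + 1*(-3) = -138; iterating: a(2)=-138, a(3)=459, a(4)=-1515, a(5)=5004, a(6)=-16527, a(7)=54585, a(8)=-180282, a(9)=595431, a(10)=-1966575, a(11)=6495156; answer 6495156
Step 2: U1 = 6495156; w = 37446; 37446 = 2 * 3 * 79^2; sigma = (1 + 2) * (1 + 3) * (1 + 79 + 6241) = 3 * 4 * 6321 = 75852; answer 75852
Step 3: U2 = 75852; r = 3; total draws C(8,2) = 28; favorable C(3,2) = 3; P = 3/28; answer 3/28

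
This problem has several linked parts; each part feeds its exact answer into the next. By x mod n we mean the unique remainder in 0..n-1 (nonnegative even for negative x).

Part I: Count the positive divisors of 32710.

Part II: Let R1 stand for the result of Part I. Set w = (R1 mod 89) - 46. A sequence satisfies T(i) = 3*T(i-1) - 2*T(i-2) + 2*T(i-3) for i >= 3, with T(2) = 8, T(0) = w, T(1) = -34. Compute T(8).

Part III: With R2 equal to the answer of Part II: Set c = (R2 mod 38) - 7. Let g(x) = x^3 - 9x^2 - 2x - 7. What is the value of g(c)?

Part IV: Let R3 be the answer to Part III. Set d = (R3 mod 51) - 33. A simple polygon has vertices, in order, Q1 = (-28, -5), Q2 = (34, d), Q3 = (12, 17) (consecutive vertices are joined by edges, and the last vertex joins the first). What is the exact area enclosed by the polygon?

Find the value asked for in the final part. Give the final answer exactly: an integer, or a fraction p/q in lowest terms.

Part I: 32710 = 2 * 5 * 3271; number of divisors = (1+1) * (1+1) * (1+1) = 8; answer 8
Part II: R1 = 8; w = -38; T(3) = 3*(8) - 2*(-34) + 2*(-38) = 16; iterating: T(3)=16, T(4)=-36, T(5)=-124, T(6)=-268, T(7)=-628, T(8)=-1596; answer -1596
Part III: R2 = -1596; c = -7; 1*(-7)^3 - 9*(-7)^2 - 2*(-7)^1 - 7 = (-343) + (-441) + (14) + (-7) = -777; answer -777
Part IV: R3 = -777; d = 6; cross terms: (-28*6 - 34*-5)=2, (34*17 - 12*6)=506, (12*-5 - -28*17)=416; twice the area = |924| = 924; area = 462; answer 462

462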